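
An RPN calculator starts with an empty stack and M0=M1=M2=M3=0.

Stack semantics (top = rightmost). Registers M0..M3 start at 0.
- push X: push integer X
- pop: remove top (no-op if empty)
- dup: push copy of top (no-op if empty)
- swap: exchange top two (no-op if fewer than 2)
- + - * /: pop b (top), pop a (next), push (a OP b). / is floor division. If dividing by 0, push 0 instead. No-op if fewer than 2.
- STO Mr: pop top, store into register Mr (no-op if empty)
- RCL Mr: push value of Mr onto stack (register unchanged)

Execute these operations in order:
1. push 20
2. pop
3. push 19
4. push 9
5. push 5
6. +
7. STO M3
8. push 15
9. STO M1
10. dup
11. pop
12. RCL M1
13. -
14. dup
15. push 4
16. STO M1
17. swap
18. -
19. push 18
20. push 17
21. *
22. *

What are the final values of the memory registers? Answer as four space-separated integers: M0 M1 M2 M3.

Answer: 0 4 0 14

Derivation:
After op 1 (push 20): stack=[20] mem=[0,0,0,0]
After op 2 (pop): stack=[empty] mem=[0,0,0,0]
After op 3 (push 19): stack=[19] mem=[0,0,0,0]
After op 4 (push 9): stack=[19,9] mem=[0,0,0,0]
After op 5 (push 5): stack=[19,9,5] mem=[0,0,0,0]
After op 6 (+): stack=[19,14] mem=[0,0,0,0]
After op 7 (STO M3): stack=[19] mem=[0,0,0,14]
After op 8 (push 15): stack=[19,15] mem=[0,0,0,14]
After op 9 (STO M1): stack=[19] mem=[0,15,0,14]
After op 10 (dup): stack=[19,19] mem=[0,15,0,14]
After op 11 (pop): stack=[19] mem=[0,15,0,14]
After op 12 (RCL M1): stack=[19,15] mem=[0,15,0,14]
After op 13 (-): stack=[4] mem=[0,15,0,14]
After op 14 (dup): stack=[4,4] mem=[0,15,0,14]
After op 15 (push 4): stack=[4,4,4] mem=[0,15,0,14]
After op 16 (STO M1): stack=[4,4] mem=[0,4,0,14]
After op 17 (swap): stack=[4,4] mem=[0,4,0,14]
After op 18 (-): stack=[0] mem=[0,4,0,14]
After op 19 (push 18): stack=[0,18] mem=[0,4,0,14]
After op 20 (push 17): stack=[0,18,17] mem=[0,4,0,14]
After op 21 (*): stack=[0,306] mem=[0,4,0,14]
After op 22 (*): stack=[0] mem=[0,4,0,14]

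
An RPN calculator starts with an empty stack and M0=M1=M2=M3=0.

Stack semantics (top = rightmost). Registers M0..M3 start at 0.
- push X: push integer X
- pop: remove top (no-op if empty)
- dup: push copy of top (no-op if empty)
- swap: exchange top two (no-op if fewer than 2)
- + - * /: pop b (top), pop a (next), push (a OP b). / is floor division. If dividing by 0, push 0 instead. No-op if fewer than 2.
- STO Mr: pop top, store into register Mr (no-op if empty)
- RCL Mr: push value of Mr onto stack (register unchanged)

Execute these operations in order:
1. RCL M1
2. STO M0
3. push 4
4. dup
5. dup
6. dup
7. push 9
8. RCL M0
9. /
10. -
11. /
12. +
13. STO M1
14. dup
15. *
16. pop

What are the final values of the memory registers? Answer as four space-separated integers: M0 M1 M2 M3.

Answer: 0 5 0 0

Derivation:
After op 1 (RCL M1): stack=[0] mem=[0,0,0,0]
After op 2 (STO M0): stack=[empty] mem=[0,0,0,0]
After op 3 (push 4): stack=[4] mem=[0,0,0,0]
After op 4 (dup): stack=[4,4] mem=[0,0,0,0]
After op 5 (dup): stack=[4,4,4] mem=[0,0,0,0]
After op 6 (dup): stack=[4,4,4,4] mem=[0,0,0,0]
After op 7 (push 9): stack=[4,4,4,4,9] mem=[0,0,0,0]
After op 8 (RCL M0): stack=[4,4,4,4,9,0] mem=[0,0,0,0]
After op 9 (/): stack=[4,4,4,4,0] mem=[0,0,0,0]
After op 10 (-): stack=[4,4,4,4] mem=[0,0,0,0]
After op 11 (/): stack=[4,4,1] mem=[0,0,0,0]
After op 12 (+): stack=[4,5] mem=[0,0,0,0]
After op 13 (STO M1): stack=[4] mem=[0,5,0,0]
After op 14 (dup): stack=[4,4] mem=[0,5,0,0]
After op 15 (*): stack=[16] mem=[0,5,0,0]
After op 16 (pop): stack=[empty] mem=[0,5,0,0]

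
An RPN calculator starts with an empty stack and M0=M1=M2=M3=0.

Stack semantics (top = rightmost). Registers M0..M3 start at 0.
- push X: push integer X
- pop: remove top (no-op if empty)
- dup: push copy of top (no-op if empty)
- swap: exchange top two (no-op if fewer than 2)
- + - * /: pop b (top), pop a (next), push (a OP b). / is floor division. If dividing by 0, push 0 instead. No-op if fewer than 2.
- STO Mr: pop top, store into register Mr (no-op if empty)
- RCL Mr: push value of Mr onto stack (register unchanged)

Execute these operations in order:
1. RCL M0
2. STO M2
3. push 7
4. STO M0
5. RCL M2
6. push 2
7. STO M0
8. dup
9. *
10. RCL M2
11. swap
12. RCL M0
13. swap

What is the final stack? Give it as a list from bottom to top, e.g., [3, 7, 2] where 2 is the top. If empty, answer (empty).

After op 1 (RCL M0): stack=[0] mem=[0,0,0,0]
After op 2 (STO M2): stack=[empty] mem=[0,0,0,0]
After op 3 (push 7): stack=[7] mem=[0,0,0,0]
After op 4 (STO M0): stack=[empty] mem=[7,0,0,0]
After op 5 (RCL M2): stack=[0] mem=[7,0,0,0]
After op 6 (push 2): stack=[0,2] mem=[7,0,0,0]
After op 7 (STO M0): stack=[0] mem=[2,0,0,0]
After op 8 (dup): stack=[0,0] mem=[2,0,0,0]
After op 9 (*): stack=[0] mem=[2,0,0,0]
After op 10 (RCL M2): stack=[0,0] mem=[2,0,0,0]
After op 11 (swap): stack=[0,0] mem=[2,0,0,0]
After op 12 (RCL M0): stack=[0,0,2] mem=[2,0,0,0]
After op 13 (swap): stack=[0,2,0] mem=[2,0,0,0]

Answer: [0, 2, 0]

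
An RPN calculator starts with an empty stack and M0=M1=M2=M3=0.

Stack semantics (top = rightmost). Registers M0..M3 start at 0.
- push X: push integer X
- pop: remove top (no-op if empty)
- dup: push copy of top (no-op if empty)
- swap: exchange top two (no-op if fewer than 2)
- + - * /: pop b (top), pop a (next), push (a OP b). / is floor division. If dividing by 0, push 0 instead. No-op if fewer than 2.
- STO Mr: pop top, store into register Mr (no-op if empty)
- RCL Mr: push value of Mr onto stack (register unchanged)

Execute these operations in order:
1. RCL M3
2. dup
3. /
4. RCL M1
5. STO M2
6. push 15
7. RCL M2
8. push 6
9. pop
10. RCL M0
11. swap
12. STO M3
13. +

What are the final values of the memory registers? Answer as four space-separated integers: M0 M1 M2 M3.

After op 1 (RCL M3): stack=[0] mem=[0,0,0,0]
After op 2 (dup): stack=[0,0] mem=[0,0,0,0]
After op 3 (/): stack=[0] mem=[0,0,0,0]
After op 4 (RCL M1): stack=[0,0] mem=[0,0,0,0]
After op 5 (STO M2): stack=[0] mem=[0,0,0,0]
After op 6 (push 15): stack=[0,15] mem=[0,0,0,0]
After op 7 (RCL M2): stack=[0,15,0] mem=[0,0,0,0]
After op 8 (push 6): stack=[0,15,0,6] mem=[0,0,0,0]
After op 9 (pop): stack=[0,15,0] mem=[0,0,0,0]
After op 10 (RCL M0): stack=[0,15,0,0] mem=[0,0,0,0]
After op 11 (swap): stack=[0,15,0,0] mem=[0,0,0,0]
After op 12 (STO M3): stack=[0,15,0] mem=[0,0,0,0]
After op 13 (+): stack=[0,15] mem=[0,0,0,0]

Answer: 0 0 0 0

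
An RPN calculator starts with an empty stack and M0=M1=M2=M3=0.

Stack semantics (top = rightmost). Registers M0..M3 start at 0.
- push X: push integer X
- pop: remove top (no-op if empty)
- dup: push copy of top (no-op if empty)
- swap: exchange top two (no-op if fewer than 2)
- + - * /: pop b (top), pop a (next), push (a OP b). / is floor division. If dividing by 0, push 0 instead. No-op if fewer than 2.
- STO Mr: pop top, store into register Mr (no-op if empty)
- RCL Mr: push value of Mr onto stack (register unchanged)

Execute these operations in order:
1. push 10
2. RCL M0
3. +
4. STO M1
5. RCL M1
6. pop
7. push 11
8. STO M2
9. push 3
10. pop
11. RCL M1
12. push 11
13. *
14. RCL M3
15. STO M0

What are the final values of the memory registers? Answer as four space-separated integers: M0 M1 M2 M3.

After op 1 (push 10): stack=[10] mem=[0,0,0,0]
After op 2 (RCL M0): stack=[10,0] mem=[0,0,0,0]
After op 3 (+): stack=[10] mem=[0,0,0,0]
After op 4 (STO M1): stack=[empty] mem=[0,10,0,0]
After op 5 (RCL M1): stack=[10] mem=[0,10,0,0]
After op 6 (pop): stack=[empty] mem=[0,10,0,0]
After op 7 (push 11): stack=[11] mem=[0,10,0,0]
After op 8 (STO M2): stack=[empty] mem=[0,10,11,0]
After op 9 (push 3): stack=[3] mem=[0,10,11,0]
After op 10 (pop): stack=[empty] mem=[0,10,11,0]
After op 11 (RCL M1): stack=[10] mem=[0,10,11,0]
After op 12 (push 11): stack=[10,11] mem=[0,10,11,0]
After op 13 (*): stack=[110] mem=[0,10,11,0]
After op 14 (RCL M3): stack=[110,0] mem=[0,10,11,0]
After op 15 (STO M0): stack=[110] mem=[0,10,11,0]

Answer: 0 10 11 0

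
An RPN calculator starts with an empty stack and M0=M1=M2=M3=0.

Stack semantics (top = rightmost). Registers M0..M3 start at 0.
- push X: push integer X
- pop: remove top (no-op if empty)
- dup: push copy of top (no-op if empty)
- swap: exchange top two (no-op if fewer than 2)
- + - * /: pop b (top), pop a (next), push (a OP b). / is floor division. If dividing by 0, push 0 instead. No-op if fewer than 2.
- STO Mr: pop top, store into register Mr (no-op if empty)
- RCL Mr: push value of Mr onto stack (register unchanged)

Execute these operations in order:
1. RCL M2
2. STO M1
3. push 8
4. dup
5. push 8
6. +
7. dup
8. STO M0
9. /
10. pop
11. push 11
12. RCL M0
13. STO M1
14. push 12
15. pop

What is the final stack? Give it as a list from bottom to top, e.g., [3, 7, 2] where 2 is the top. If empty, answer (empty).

After op 1 (RCL M2): stack=[0] mem=[0,0,0,0]
After op 2 (STO M1): stack=[empty] mem=[0,0,0,0]
After op 3 (push 8): stack=[8] mem=[0,0,0,0]
After op 4 (dup): stack=[8,8] mem=[0,0,0,0]
After op 5 (push 8): stack=[8,8,8] mem=[0,0,0,0]
After op 6 (+): stack=[8,16] mem=[0,0,0,0]
After op 7 (dup): stack=[8,16,16] mem=[0,0,0,0]
After op 8 (STO M0): stack=[8,16] mem=[16,0,0,0]
After op 9 (/): stack=[0] mem=[16,0,0,0]
After op 10 (pop): stack=[empty] mem=[16,0,0,0]
After op 11 (push 11): stack=[11] mem=[16,0,0,0]
After op 12 (RCL M0): stack=[11,16] mem=[16,0,0,0]
After op 13 (STO M1): stack=[11] mem=[16,16,0,0]
After op 14 (push 12): stack=[11,12] mem=[16,16,0,0]
After op 15 (pop): stack=[11] mem=[16,16,0,0]

Answer: [11]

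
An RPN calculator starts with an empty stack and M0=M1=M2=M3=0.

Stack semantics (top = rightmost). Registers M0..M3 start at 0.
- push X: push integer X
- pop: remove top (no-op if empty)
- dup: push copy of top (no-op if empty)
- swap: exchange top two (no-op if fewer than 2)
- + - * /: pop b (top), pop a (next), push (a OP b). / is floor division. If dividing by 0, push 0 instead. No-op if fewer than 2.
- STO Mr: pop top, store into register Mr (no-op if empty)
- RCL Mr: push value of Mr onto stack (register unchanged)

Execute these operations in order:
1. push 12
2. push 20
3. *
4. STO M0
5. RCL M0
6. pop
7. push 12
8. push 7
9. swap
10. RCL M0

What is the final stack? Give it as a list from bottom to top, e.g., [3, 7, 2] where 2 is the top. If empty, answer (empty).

Answer: [7, 12, 240]

Derivation:
After op 1 (push 12): stack=[12] mem=[0,0,0,0]
After op 2 (push 20): stack=[12,20] mem=[0,0,0,0]
After op 3 (*): stack=[240] mem=[0,0,0,0]
After op 4 (STO M0): stack=[empty] mem=[240,0,0,0]
After op 5 (RCL M0): stack=[240] mem=[240,0,0,0]
After op 6 (pop): stack=[empty] mem=[240,0,0,0]
After op 7 (push 12): stack=[12] mem=[240,0,0,0]
After op 8 (push 7): stack=[12,7] mem=[240,0,0,0]
After op 9 (swap): stack=[7,12] mem=[240,0,0,0]
After op 10 (RCL M0): stack=[7,12,240] mem=[240,0,0,0]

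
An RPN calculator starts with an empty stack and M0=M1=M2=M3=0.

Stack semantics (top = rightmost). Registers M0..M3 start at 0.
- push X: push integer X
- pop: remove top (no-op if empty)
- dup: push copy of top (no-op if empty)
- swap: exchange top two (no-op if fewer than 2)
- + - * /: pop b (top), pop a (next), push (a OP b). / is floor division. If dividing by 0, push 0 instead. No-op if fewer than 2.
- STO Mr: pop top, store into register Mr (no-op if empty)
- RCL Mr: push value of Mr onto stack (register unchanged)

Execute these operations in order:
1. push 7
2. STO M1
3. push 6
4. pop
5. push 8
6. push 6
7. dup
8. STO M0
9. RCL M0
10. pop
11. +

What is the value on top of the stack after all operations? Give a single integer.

After op 1 (push 7): stack=[7] mem=[0,0,0,0]
After op 2 (STO M1): stack=[empty] mem=[0,7,0,0]
After op 3 (push 6): stack=[6] mem=[0,7,0,0]
After op 4 (pop): stack=[empty] mem=[0,7,0,0]
After op 5 (push 8): stack=[8] mem=[0,7,0,0]
After op 6 (push 6): stack=[8,6] mem=[0,7,0,0]
After op 7 (dup): stack=[8,6,6] mem=[0,7,0,0]
After op 8 (STO M0): stack=[8,6] mem=[6,7,0,0]
After op 9 (RCL M0): stack=[8,6,6] mem=[6,7,0,0]
After op 10 (pop): stack=[8,6] mem=[6,7,0,0]
After op 11 (+): stack=[14] mem=[6,7,0,0]

Answer: 14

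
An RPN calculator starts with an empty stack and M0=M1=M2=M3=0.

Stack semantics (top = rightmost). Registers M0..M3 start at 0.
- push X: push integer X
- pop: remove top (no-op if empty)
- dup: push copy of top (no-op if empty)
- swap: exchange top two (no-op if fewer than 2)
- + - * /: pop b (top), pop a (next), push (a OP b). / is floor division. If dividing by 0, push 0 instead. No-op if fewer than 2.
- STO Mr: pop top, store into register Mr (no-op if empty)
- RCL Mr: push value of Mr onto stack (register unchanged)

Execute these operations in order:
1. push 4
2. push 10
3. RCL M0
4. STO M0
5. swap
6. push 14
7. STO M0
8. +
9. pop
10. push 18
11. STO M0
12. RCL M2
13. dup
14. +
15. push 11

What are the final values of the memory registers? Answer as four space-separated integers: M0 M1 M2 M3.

Answer: 18 0 0 0

Derivation:
After op 1 (push 4): stack=[4] mem=[0,0,0,0]
After op 2 (push 10): stack=[4,10] mem=[0,0,0,0]
After op 3 (RCL M0): stack=[4,10,0] mem=[0,0,0,0]
After op 4 (STO M0): stack=[4,10] mem=[0,0,0,0]
After op 5 (swap): stack=[10,4] mem=[0,0,0,0]
After op 6 (push 14): stack=[10,4,14] mem=[0,0,0,0]
After op 7 (STO M0): stack=[10,4] mem=[14,0,0,0]
After op 8 (+): stack=[14] mem=[14,0,0,0]
After op 9 (pop): stack=[empty] mem=[14,0,0,0]
After op 10 (push 18): stack=[18] mem=[14,0,0,0]
After op 11 (STO M0): stack=[empty] mem=[18,0,0,0]
After op 12 (RCL M2): stack=[0] mem=[18,0,0,0]
After op 13 (dup): stack=[0,0] mem=[18,0,0,0]
After op 14 (+): stack=[0] mem=[18,0,0,0]
After op 15 (push 11): stack=[0,11] mem=[18,0,0,0]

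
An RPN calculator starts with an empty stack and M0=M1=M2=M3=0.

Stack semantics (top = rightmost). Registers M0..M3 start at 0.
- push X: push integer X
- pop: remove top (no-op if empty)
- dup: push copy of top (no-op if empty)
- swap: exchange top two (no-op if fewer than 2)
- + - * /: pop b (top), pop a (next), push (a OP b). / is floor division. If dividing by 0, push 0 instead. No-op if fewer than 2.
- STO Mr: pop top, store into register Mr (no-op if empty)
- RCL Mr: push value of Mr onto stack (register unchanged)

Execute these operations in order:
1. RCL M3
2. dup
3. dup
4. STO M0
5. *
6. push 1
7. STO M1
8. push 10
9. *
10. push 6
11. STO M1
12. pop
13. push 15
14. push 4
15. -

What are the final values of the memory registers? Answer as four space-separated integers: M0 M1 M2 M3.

Answer: 0 6 0 0

Derivation:
After op 1 (RCL M3): stack=[0] mem=[0,0,0,0]
After op 2 (dup): stack=[0,0] mem=[0,0,0,0]
After op 3 (dup): stack=[0,0,0] mem=[0,0,0,0]
After op 4 (STO M0): stack=[0,0] mem=[0,0,0,0]
After op 5 (*): stack=[0] mem=[0,0,0,0]
After op 6 (push 1): stack=[0,1] mem=[0,0,0,0]
After op 7 (STO M1): stack=[0] mem=[0,1,0,0]
After op 8 (push 10): stack=[0,10] mem=[0,1,0,0]
After op 9 (*): stack=[0] mem=[0,1,0,0]
After op 10 (push 6): stack=[0,6] mem=[0,1,0,0]
After op 11 (STO M1): stack=[0] mem=[0,6,0,0]
After op 12 (pop): stack=[empty] mem=[0,6,0,0]
After op 13 (push 15): stack=[15] mem=[0,6,0,0]
After op 14 (push 4): stack=[15,4] mem=[0,6,0,0]
After op 15 (-): stack=[11] mem=[0,6,0,0]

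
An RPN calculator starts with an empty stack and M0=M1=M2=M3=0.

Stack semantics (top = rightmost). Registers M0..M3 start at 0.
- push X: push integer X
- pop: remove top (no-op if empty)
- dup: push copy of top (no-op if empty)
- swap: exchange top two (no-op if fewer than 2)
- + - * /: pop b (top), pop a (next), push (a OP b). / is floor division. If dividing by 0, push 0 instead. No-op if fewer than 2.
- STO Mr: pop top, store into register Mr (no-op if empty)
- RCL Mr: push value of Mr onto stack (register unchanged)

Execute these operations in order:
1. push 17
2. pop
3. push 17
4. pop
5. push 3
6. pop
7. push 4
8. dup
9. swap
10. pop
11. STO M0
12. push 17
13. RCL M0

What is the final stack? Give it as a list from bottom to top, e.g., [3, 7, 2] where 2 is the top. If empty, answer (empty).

Answer: [17, 4]

Derivation:
After op 1 (push 17): stack=[17] mem=[0,0,0,0]
After op 2 (pop): stack=[empty] mem=[0,0,0,0]
After op 3 (push 17): stack=[17] mem=[0,0,0,0]
After op 4 (pop): stack=[empty] mem=[0,0,0,0]
After op 5 (push 3): stack=[3] mem=[0,0,0,0]
After op 6 (pop): stack=[empty] mem=[0,0,0,0]
After op 7 (push 4): stack=[4] mem=[0,0,0,0]
After op 8 (dup): stack=[4,4] mem=[0,0,0,0]
After op 9 (swap): stack=[4,4] mem=[0,0,0,0]
After op 10 (pop): stack=[4] mem=[0,0,0,0]
After op 11 (STO M0): stack=[empty] mem=[4,0,0,0]
After op 12 (push 17): stack=[17] mem=[4,0,0,0]
After op 13 (RCL M0): stack=[17,4] mem=[4,0,0,0]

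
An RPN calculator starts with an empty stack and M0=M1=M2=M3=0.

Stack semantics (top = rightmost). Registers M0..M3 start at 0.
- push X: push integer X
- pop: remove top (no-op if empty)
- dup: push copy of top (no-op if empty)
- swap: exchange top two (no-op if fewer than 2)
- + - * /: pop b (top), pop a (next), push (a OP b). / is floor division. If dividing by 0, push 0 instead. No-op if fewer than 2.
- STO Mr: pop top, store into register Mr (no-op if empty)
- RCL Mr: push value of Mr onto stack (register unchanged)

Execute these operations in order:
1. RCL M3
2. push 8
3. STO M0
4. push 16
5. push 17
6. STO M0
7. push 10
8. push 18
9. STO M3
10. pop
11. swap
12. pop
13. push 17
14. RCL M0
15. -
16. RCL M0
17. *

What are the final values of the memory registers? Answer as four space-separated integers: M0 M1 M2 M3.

After op 1 (RCL M3): stack=[0] mem=[0,0,0,0]
After op 2 (push 8): stack=[0,8] mem=[0,0,0,0]
After op 3 (STO M0): stack=[0] mem=[8,0,0,0]
After op 4 (push 16): stack=[0,16] mem=[8,0,0,0]
After op 5 (push 17): stack=[0,16,17] mem=[8,0,0,0]
After op 6 (STO M0): stack=[0,16] mem=[17,0,0,0]
After op 7 (push 10): stack=[0,16,10] mem=[17,0,0,0]
After op 8 (push 18): stack=[0,16,10,18] mem=[17,0,0,0]
After op 9 (STO M3): stack=[0,16,10] mem=[17,0,0,18]
After op 10 (pop): stack=[0,16] mem=[17,0,0,18]
After op 11 (swap): stack=[16,0] mem=[17,0,0,18]
After op 12 (pop): stack=[16] mem=[17,0,0,18]
After op 13 (push 17): stack=[16,17] mem=[17,0,0,18]
After op 14 (RCL M0): stack=[16,17,17] mem=[17,0,0,18]
After op 15 (-): stack=[16,0] mem=[17,0,0,18]
After op 16 (RCL M0): stack=[16,0,17] mem=[17,0,0,18]
After op 17 (*): stack=[16,0] mem=[17,0,0,18]

Answer: 17 0 0 18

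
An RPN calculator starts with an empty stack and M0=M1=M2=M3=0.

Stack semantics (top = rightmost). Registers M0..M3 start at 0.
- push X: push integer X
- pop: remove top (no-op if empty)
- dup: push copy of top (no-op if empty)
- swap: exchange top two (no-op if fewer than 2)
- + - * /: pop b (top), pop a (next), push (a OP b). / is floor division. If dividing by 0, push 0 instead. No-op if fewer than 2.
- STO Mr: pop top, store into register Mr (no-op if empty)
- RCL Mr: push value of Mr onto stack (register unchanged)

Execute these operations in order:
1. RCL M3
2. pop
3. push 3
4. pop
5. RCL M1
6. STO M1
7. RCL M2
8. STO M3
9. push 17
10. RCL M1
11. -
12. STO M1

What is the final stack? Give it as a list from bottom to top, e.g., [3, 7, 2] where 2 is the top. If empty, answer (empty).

After op 1 (RCL M3): stack=[0] mem=[0,0,0,0]
After op 2 (pop): stack=[empty] mem=[0,0,0,0]
After op 3 (push 3): stack=[3] mem=[0,0,0,0]
After op 4 (pop): stack=[empty] mem=[0,0,0,0]
After op 5 (RCL M1): stack=[0] mem=[0,0,0,0]
After op 6 (STO M1): stack=[empty] mem=[0,0,0,0]
After op 7 (RCL M2): stack=[0] mem=[0,0,0,0]
After op 8 (STO M3): stack=[empty] mem=[0,0,0,0]
After op 9 (push 17): stack=[17] mem=[0,0,0,0]
After op 10 (RCL M1): stack=[17,0] mem=[0,0,0,0]
After op 11 (-): stack=[17] mem=[0,0,0,0]
After op 12 (STO M1): stack=[empty] mem=[0,17,0,0]

Answer: (empty)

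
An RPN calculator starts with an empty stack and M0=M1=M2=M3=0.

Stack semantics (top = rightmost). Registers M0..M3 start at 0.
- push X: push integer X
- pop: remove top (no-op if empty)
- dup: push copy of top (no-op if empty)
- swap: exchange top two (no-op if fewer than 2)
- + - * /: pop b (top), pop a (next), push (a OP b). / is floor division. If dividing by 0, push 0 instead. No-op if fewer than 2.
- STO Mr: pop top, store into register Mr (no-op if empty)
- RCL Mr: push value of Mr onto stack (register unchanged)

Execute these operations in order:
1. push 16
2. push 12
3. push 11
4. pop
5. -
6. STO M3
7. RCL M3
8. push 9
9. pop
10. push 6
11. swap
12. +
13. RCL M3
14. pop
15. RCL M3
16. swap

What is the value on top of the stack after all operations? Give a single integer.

After op 1 (push 16): stack=[16] mem=[0,0,0,0]
After op 2 (push 12): stack=[16,12] mem=[0,0,0,0]
After op 3 (push 11): stack=[16,12,11] mem=[0,0,0,0]
After op 4 (pop): stack=[16,12] mem=[0,0,0,0]
After op 5 (-): stack=[4] mem=[0,0,0,0]
After op 6 (STO M3): stack=[empty] mem=[0,0,0,4]
After op 7 (RCL M3): stack=[4] mem=[0,0,0,4]
After op 8 (push 9): stack=[4,9] mem=[0,0,0,4]
After op 9 (pop): stack=[4] mem=[0,0,0,4]
After op 10 (push 6): stack=[4,6] mem=[0,0,0,4]
After op 11 (swap): stack=[6,4] mem=[0,0,0,4]
After op 12 (+): stack=[10] mem=[0,0,0,4]
After op 13 (RCL M3): stack=[10,4] mem=[0,0,0,4]
After op 14 (pop): stack=[10] mem=[0,0,0,4]
After op 15 (RCL M3): stack=[10,4] mem=[0,0,0,4]
After op 16 (swap): stack=[4,10] mem=[0,0,0,4]

Answer: 10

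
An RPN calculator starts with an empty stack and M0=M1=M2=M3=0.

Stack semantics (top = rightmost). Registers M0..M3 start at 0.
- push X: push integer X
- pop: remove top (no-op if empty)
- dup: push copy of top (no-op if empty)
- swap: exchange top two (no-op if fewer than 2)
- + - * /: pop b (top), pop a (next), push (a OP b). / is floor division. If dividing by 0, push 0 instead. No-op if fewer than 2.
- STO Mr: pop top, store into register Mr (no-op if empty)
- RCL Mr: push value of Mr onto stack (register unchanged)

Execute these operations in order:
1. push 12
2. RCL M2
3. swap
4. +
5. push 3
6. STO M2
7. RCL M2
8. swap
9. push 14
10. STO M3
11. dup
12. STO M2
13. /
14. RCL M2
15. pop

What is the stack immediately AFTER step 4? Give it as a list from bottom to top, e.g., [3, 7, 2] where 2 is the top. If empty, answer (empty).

After op 1 (push 12): stack=[12] mem=[0,0,0,0]
After op 2 (RCL M2): stack=[12,0] mem=[0,0,0,0]
After op 3 (swap): stack=[0,12] mem=[0,0,0,0]
After op 4 (+): stack=[12] mem=[0,0,0,0]

[12]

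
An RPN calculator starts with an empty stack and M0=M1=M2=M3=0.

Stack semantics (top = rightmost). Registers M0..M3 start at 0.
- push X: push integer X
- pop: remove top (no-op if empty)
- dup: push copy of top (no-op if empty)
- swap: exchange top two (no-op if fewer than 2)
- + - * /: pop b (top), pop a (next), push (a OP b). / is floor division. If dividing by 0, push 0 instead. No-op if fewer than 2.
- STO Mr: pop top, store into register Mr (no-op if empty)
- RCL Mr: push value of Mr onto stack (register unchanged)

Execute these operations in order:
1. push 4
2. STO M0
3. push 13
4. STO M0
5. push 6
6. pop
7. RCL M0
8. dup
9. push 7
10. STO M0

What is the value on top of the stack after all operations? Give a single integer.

After op 1 (push 4): stack=[4] mem=[0,0,0,0]
After op 2 (STO M0): stack=[empty] mem=[4,0,0,0]
After op 3 (push 13): stack=[13] mem=[4,0,0,0]
After op 4 (STO M0): stack=[empty] mem=[13,0,0,0]
After op 5 (push 6): stack=[6] mem=[13,0,0,0]
After op 6 (pop): stack=[empty] mem=[13,0,0,0]
After op 7 (RCL M0): stack=[13] mem=[13,0,0,0]
After op 8 (dup): stack=[13,13] mem=[13,0,0,0]
After op 9 (push 7): stack=[13,13,7] mem=[13,0,0,0]
After op 10 (STO M0): stack=[13,13] mem=[7,0,0,0]

Answer: 13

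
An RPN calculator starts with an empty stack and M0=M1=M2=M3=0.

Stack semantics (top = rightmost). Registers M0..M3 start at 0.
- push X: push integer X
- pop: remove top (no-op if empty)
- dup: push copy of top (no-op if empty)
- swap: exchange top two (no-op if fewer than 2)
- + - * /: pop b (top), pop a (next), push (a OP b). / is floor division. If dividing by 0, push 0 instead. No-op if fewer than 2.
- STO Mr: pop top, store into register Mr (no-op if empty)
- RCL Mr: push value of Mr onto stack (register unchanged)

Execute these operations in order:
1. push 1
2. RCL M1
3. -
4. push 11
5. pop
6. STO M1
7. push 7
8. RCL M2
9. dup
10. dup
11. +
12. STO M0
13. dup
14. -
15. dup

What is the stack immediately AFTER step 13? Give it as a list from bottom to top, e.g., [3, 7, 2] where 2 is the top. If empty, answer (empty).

After op 1 (push 1): stack=[1] mem=[0,0,0,0]
After op 2 (RCL M1): stack=[1,0] mem=[0,0,0,0]
After op 3 (-): stack=[1] mem=[0,0,0,0]
After op 4 (push 11): stack=[1,11] mem=[0,0,0,0]
After op 5 (pop): stack=[1] mem=[0,0,0,0]
After op 6 (STO M1): stack=[empty] mem=[0,1,0,0]
After op 7 (push 7): stack=[7] mem=[0,1,0,0]
After op 8 (RCL M2): stack=[7,0] mem=[0,1,0,0]
After op 9 (dup): stack=[7,0,0] mem=[0,1,0,0]
After op 10 (dup): stack=[7,0,0,0] mem=[0,1,0,0]
After op 11 (+): stack=[7,0,0] mem=[0,1,0,0]
After op 12 (STO M0): stack=[7,0] mem=[0,1,0,0]
After op 13 (dup): stack=[7,0,0] mem=[0,1,0,0]

[7, 0, 0]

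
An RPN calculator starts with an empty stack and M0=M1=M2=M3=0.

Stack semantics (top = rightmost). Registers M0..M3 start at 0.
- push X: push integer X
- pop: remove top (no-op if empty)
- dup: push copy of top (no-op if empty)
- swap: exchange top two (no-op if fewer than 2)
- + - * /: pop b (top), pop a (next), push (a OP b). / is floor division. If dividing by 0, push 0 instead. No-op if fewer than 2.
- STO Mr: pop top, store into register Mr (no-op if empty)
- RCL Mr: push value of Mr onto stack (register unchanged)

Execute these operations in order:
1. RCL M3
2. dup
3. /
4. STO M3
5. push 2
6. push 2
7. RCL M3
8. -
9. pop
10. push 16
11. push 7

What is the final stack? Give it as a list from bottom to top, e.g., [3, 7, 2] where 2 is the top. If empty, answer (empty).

After op 1 (RCL M3): stack=[0] mem=[0,0,0,0]
After op 2 (dup): stack=[0,0] mem=[0,0,0,0]
After op 3 (/): stack=[0] mem=[0,0,0,0]
After op 4 (STO M3): stack=[empty] mem=[0,0,0,0]
After op 5 (push 2): stack=[2] mem=[0,0,0,0]
After op 6 (push 2): stack=[2,2] mem=[0,0,0,0]
After op 7 (RCL M3): stack=[2,2,0] mem=[0,0,0,0]
After op 8 (-): stack=[2,2] mem=[0,0,0,0]
After op 9 (pop): stack=[2] mem=[0,0,0,0]
After op 10 (push 16): stack=[2,16] mem=[0,0,0,0]
After op 11 (push 7): stack=[2,16,7] mem=[0,0,0,0]

Answer: [2, 16, 7]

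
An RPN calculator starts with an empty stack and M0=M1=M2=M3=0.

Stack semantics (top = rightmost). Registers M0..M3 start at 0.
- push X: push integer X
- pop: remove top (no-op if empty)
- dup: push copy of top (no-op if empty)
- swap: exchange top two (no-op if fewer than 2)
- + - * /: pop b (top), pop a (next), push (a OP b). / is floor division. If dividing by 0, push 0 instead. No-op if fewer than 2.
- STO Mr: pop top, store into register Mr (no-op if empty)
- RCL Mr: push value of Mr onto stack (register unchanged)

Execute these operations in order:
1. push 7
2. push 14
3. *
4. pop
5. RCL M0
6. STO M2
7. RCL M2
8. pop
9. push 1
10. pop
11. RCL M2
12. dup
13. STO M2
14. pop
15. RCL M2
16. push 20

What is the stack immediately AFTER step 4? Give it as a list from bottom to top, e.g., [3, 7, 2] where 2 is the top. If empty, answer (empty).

After op 1 (push 7): stack=[7] mem=[0,0,0,0]
After op 2 (push 14): stack=[7,14] mem=[0,0,0,0]
After op 3 (*): stack=[98] mem=[0,0,0,0]
After op 4 (pop): stack=[empty] mem=[0,0,0,0]

(empty)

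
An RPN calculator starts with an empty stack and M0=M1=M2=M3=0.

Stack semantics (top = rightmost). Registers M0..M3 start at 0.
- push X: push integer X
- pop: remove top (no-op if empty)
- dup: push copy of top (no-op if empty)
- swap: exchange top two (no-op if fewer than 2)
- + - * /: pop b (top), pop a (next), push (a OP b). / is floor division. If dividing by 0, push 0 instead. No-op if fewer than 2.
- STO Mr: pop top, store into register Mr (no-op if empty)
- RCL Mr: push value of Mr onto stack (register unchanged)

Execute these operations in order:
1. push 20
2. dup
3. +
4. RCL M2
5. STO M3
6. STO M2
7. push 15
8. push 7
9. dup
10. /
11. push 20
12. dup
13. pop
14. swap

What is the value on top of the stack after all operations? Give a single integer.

After op 1 (push 20): stack=[20] mem=[0,0,0,0]
After op 2 (dup): stack=[20,20] mem=[0,0,0,0]
After op 3 (+): stack=[40] mem=[0,0,0,0]
After op 4 (RCL M2): stack=[40,0] mem=[0,0,0,0]
After op 5 (STO M3): stack=[40] mem=[0,0,0,0]
After op 6 (STO M2): stack=[empty] mem=[0,0,40,0]
After op 7 (push 15): stack=[15] mem=[0,0,40,0]
After op 8 (push 7): stack=[15,7] mem=[0,0,40,0]
After op 9 (dup): stack=[15,7,7] mem=[0,0,40,0]
After op 10 (/): stack=[15,1] mem=[0,0,40,0]
After op 11 (push 20): stack=[15,1,20] mem=[0,0,40,0]
After op 12 (dup): stack=[15,1,20,20] mem=[0,0,40,0]
After op 13 (pop): stack=[15,1,20] mem=[0,0,40,0]
After op 14 (swap): stack=[15,20,1] mem=[0,0,40,0]

Answer: 1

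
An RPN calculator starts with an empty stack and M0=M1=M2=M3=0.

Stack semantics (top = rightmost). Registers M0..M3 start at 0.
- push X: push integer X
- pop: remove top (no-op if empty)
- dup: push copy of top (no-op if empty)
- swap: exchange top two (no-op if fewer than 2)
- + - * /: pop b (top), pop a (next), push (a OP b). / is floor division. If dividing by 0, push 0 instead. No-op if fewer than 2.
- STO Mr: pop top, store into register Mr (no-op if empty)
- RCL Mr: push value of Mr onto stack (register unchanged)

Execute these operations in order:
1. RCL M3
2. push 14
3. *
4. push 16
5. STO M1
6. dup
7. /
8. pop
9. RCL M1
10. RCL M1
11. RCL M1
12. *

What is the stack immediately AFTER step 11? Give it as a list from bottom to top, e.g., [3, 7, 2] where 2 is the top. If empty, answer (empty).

After op 1 (RCL M3): stack=[0] mem=[0,0,0,0]
After op 2 (push 14): stack=[0,14] mem=[0,0,0,0]
After op 3 (*): stack=[0] mem=[0,0,0,0]
After op 4 (push 16): stack=[0,16] mem=[0,0,0,0]
After op 5 (STO M1): stack=[0] mem=[0,16,0,0]
After op 6 (dup): stack=[0,0] mem=[0,16,0,0]
After op 7 (/): stack=[0] mem=[0,16,0,0]
After op 8 (pop): stack=[empty] mem=[0,16,0,0]
After op 9 (RCL M1): stack=[16] mem=[0,16,0,0]
After op 10 (RCL M1): stack=[16,16] mem=[0,16,0,0]
After op 11 (RCL M1): stack=[16,16,16] mem=[0,16,0,0]

[16, 16, 16]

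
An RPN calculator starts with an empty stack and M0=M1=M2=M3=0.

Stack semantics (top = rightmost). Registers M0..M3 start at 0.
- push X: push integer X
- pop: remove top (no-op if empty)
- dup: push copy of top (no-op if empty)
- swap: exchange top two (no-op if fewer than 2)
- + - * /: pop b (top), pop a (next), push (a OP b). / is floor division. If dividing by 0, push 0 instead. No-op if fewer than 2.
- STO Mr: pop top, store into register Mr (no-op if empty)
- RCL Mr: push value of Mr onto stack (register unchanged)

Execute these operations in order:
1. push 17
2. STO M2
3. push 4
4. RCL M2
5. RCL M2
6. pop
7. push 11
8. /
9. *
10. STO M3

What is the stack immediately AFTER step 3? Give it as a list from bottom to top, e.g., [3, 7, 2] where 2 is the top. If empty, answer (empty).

After op 1 (push 17): stack=[17] mem=[0,0,0,0]
After op 2 (STO M2): stack=[empty] mem=[0,0,17,0]
After op 3 (push 4): stack=[4] mem=[0,0,17,0]

[4]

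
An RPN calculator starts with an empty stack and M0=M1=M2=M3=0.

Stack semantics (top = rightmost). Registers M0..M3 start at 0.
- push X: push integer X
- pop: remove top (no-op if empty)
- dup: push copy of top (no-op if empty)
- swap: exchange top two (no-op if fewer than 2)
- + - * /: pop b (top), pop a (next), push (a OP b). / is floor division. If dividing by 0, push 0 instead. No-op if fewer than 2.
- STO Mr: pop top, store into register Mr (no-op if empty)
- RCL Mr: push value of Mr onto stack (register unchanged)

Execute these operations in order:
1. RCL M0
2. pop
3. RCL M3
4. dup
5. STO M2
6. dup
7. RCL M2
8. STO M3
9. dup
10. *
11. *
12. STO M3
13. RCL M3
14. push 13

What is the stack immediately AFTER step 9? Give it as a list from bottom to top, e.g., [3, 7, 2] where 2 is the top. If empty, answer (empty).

After op 1 (RCL M0): stack=[0] mem=[0,0,0,0]
After op 2 (pop): stack=[empty] mem=[0,0,0,0]
After op 3 (RCL M3): stack=[0] mem=[0,0,0,0]
After op 4 (dup): stack=[0,0] mem=[0,0,0,0]
After op 5 (STO M2): stack=[0] mem=[0,0,0,0]
After op 6 (dup): stack=[0,0] mem=[0,0,0,0]
After op 7 (RCL M2): stack=[0,0,0] mem=[0,0,0,0]
After op 8 (STO M3): stack=[0,0] mem=[0,0,0,0]
After op 9 (dup): stack=[0,0,0] mem=[0,0,0,0]

[0, 0, 0]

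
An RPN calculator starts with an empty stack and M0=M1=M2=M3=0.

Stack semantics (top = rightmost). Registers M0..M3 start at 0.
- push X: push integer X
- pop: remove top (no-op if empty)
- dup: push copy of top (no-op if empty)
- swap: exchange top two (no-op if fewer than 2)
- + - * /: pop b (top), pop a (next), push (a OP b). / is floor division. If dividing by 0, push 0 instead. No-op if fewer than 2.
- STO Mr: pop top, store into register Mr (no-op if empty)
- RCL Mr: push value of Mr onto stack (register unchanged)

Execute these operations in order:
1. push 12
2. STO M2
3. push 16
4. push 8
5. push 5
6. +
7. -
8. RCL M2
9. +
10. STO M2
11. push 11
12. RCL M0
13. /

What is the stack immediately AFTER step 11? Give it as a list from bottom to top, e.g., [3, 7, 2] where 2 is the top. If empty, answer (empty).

After op 1 (push 12): stack=[12] mem=[0,0,0,0]
After op 2 (STO M2): stack=[empty] mem=[0,0,12,0]
After op 3 (push 16): stack=[16] mem=[0,0,12,0]
After op 4 (push 8): stack=[16,8] mem=[0,0,12,0]
After op 5 (push 5): stack=[16,8,5] mem=[0,0,12,0]
After op 6 (+): stack=[16,13] mem=[0,0,12,0]
After op 7 (-): stack=[3] mem=[0,0,12,0]
After op 8 (RCL M2): stack=[3,12] mem=[0,0,12,0]
After op 9 (+): stack=[15] mem=[0,0,12,0]
After op 10 (STO M2): stack=[empty] mem=[0,0,15,0]
After op 11 (push 11): stack=[11] mem=[0,0,15,0]

[11]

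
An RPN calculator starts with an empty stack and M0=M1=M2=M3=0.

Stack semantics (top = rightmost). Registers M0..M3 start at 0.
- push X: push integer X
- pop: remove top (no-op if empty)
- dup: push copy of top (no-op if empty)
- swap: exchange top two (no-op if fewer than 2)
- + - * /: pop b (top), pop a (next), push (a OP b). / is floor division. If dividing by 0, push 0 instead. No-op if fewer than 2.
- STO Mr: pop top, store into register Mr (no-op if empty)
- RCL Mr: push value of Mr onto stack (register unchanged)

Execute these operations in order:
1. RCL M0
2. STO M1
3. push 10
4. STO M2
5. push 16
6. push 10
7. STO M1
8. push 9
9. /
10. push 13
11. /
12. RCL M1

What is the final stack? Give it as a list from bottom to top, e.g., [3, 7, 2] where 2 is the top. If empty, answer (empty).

After op 1 (RCL M0): stack=[0] mem=[0,0,0,0]
After op 2 (STO M1): stack=[empty] mem=[0,0,0,0]
After op 3 (push 10): stack=[10] mem=[0,0,0,0]
After op 4 (STO M2): stack=[empty] mem=[0,0,10,0]
After op 5 (push 16): stack=[16] mem=[0,0,10,0]
After op 6 (push 10): stack=[16,10] mem=[0,0,10,0]
After op 7 (STO M1): stack=[16] mem=[0,10,10,0]
After op 8 (push 9): stack=[16,9] mem=[0,10,10,0]
After op 9 (/): stack=[1] mem=[0,10,10,0]
After op 10 (push 13): stack=[1,13] mem=[0,10,10,0]
After op 11 (/): stack=[0] mem=[0,10,10,0]
After op 12 (RCL M1): stack=[0,10] mem=[0,10,10,0]

Answer: [0, 10]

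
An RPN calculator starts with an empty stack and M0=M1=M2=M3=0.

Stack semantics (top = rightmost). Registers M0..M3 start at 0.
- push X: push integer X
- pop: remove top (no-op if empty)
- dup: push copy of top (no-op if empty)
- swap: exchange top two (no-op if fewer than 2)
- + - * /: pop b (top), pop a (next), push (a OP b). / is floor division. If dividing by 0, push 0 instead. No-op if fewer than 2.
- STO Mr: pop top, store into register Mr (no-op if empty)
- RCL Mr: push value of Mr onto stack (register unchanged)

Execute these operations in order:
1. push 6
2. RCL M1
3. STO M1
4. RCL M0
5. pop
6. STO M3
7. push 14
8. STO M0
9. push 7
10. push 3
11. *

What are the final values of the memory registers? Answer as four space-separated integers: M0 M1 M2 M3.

Answer: 14 0 0 6

Derivation:
After op 1 (push 6): stack=[6] mem=[0,0,0,0]
After op 2 (RCL M1): stack=[6,0] mem=[0,0,0,0]
After op 3 (STO M1): stack=[6] mem=[0,0,0,0]
After op 4 (RCL M0): stack=[6,0] mem=[0,0,0,0]
After op 5 (pop): stack=[6] mem=[0,0,0,0]
After op 6 (STO M3): stack=[empty] mem=[0,0,0,6]
After op 7 (push 14): stack=[14] mem=[0,0,0,6]
After op 8 (STO M0): stack=[empty] mem=[14,0,0,6]
After op 9 (push 7): stack=[7] mem=[14,0,0,6]
After op 10 (push 3): stack=[7,3] mem=[14,0,0,6]
After op 11 (*): stack=[21] mem=[14,0,0,6]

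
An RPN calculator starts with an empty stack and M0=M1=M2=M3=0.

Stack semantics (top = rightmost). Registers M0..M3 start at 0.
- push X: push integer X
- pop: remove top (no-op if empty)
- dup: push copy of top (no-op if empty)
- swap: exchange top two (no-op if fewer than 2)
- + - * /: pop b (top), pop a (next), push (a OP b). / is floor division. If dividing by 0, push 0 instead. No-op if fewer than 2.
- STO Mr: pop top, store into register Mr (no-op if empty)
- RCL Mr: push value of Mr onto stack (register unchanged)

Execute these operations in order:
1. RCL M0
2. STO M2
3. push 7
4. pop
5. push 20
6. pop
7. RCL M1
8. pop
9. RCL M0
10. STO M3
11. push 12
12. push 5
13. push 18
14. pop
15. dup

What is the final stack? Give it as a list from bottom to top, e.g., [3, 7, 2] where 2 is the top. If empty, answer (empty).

Answer: [12, 5, 5]

Derivation:
After op 1 (RCL M0): stack=[0] mem=[0,0,0,0]
After op 2 (STO M2): stack=[empty] mem=[0,0,0,0]
After op 3 (push 7): stack=[7] mem=[0,0,0,0]
After op 4 (pop): stack=[empty] mem=[0,0,0,0]
After op 5 (push 20): stack=[20] mem=[0,0,0,0]
After op 6 (pop): stack=[empty] mem=[0,0,0,0]
After op 7 (RCL M1): stack=[0] mem=[0,0,0,0]
After op 8 (pop): stack=[empty] mem=[0,0,0,0]
After op 9 (RCL M0): stack=[0] mem=[0,0,0,0]
After op 10 (STO M3): stack=[empty] mem=[0,0,0,0]
After op 11 (push 12): stack=[12] mem=[0,0,0,0]
After op 12 (push 5): stack=[12,5] mem=[0,0,0,0]
After op 13 (push 18): stack=[12,5,18] mem=[0,0,0,0]
After op 14 (pop): stack=[12,5] mem=[0,0,0,0]
After op 15 (dup): stack=[12,5,5] mem=[0,0,0,0]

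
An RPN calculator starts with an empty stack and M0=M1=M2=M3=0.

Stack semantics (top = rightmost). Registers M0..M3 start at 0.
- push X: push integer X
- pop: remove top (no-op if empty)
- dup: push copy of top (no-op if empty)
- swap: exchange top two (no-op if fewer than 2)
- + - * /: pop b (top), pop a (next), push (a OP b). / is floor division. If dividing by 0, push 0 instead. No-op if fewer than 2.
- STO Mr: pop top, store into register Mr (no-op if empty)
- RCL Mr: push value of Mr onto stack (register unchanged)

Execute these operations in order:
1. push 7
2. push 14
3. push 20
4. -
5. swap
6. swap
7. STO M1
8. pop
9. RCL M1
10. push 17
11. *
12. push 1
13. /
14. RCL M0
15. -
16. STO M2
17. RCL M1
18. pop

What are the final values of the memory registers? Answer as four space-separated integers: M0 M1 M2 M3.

After op 1 (push 7): stack=[7] mem=[0,0,0,0]
After op 2 (push 14): stack=[7,14] mem=[0,0,0,0]
After op 3 (push 20): stack=[7,14,20] mem=[0,0,0,0]
After op 4 (-): stack=[7,-6] mem=[0,0,0,0]
After op 5 (swap): stack=[-6,7] mem=[0,0,0,0]
After op 6 (swap): stack=[7,-6] mem=[0,0,0,0]
After op 7 (STO M1): stack=[7] mem=[0,-6,0,0]
After op 8 (pop): stack=[empty] mem=[0,-6,0,0]
After op 9 (RCL M1): stack=[-6] mem=[0,-6,0,0]
After op 10 (push 17): stack=[-6,17] mem=[0,-6,0,0]
After op 11 (*): stack=[-102] mem=[0,-6,0,0]
After op 12 (push 1): stack=[-102,1] mem=[0,-6,0,0]
After op 13 (/): stack=[-102] mem=[0,-6,0,0]
After op 14 (RCL M0): stack=[-102,0] mem=[0,-6,0,0]
After op 15 (-): stack=[-102] mem=[0,-6,0,0]
After op 16 (STO M2): stack=[empty] mem=[0,-6,-102,0]
After op 17 (RCL M1): stack=[-6] mem=[0,-6,-102,0]
After op 18 (pop): stack=[empty] mem=[0,-6,-102,0]

Answer: 0 -6 -102 0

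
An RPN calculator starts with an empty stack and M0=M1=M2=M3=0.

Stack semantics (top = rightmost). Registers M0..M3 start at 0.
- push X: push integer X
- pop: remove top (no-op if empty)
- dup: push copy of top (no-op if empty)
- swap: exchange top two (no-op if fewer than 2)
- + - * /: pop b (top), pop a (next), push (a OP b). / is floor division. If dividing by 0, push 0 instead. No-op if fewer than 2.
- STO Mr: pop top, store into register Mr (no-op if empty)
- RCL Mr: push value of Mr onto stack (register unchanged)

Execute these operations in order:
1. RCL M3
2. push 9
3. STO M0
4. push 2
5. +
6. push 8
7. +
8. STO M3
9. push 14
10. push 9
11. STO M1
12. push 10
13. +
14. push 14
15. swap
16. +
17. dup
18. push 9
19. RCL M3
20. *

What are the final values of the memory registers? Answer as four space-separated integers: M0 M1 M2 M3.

Answer: 9 9 0 10

Derivation:
After op 1 (RCL M3): stack=[0] mem=[0,0,0,0]
After op 2 (push 9): stack=[0,9] mem=[0,0,0,0]
After op 3 (STO M0): stack=[0] mem=[9,0,0,0]
After op 4 (push 2): stack=[0,2] mem=[9,0,0,0]
After op 5 (+): stack=[2] mem=[9,0,0,0]
After op 6 (push 8): stack=[2,8] mem=[9,0,0,0]
After op 7 (+): stack=[10] mem=[9,0,0,0]
After op 8 (STO M3): stack=[empty] mem=[9,0,0,10]
After op 9 (push 14): stack=[14] mem=[9,0,0,10]
After op 10 (push 9): stack=[14,9] mem=[9,0,0,10]
After op 11 (STO M1): stack=[14] mem=[9,9,0,10]
After op 12 (push 10): stack=[14,10] mem=[9,9,0,10]
After op 13 (+): stack=[24] mem=[9,9,0,10]
After op 14 (push 14): stack=[24,14] mem=[9,9,0,10]
After op 15 (swap): stack=[14,24] mem=[9,9,0,10]
After op 16 (+): stack=[38] mem=[9,9,0,10]
After op 17 (dup): stack=[38,38] mem=[9,9,0,10]
After op 18 (push 9): stack=[38,38,9] mem=[9,9,0,10]
After op 19 (RCL M3): stack=[38,38,9,10] mem=[9,9,0,10]
After op 20 (*): stack=[38,38,90] mem=[9,9,0,10]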